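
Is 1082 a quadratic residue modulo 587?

Reduce the numerator: 1082 ≡ 495 (mod 587), so (1082/587) = (495/587).
Both 495 ≡ 3 and 587 ≡ 3 (mod 4), so reciprocity gives (495/587) = -(587/495). Reduce: 587 ≡ 92 (mod 495). Now have -(92/495).
Factor out 2: 92 = 2^2·23. Since 495 ≡ 7 (mod 8), (2/495) = +1, and (2/495)^2 = +1. Now have -(23/495).
Both 23 ≡ 3 and 495 ≡ 3 (mod 4), so reciprocity gives (23/495) = -(495/23). Reduce: 495 ≡ 12 (mod 23). Now have (12/23).
Factor out 2: 12 = 2^2·3. Since 23 ≡ 7 (mod 8), (2/23) = +1, and (2/23)^2 = +1. Now have (3/23).
Both 3 ≡ 3 and 23 ≡ 3 (mod 4), so reciprocity gives (3/23) = -(23/3). Reduce: 23 ≡ 2 (mod 3). Now have -(2/3).
Factor out 2: 2 = 2. Since 3 ≡ 3 (mod 8), (2/3) = -1. Now have (1/3).
(1/3) = 1. Collecting the sign factors: 1.
(1082/587) = 1, and 587 is prime, so 1082 is a quadratic residue mod 587.

yes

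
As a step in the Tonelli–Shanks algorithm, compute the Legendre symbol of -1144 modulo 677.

(-1144/677)
  = (1144/677)    [677 ≡ 1 mod 4 ⇒ (-1/677) = +1]
  = (467/677)    [1144 ≡ 467 mod 677]
  = (677/467)    [QR: 677 ≡ 1 mod 4, sign kept]
  = (210/467)    [677 ≡ 210 mod 467]
  = -(105/467)    [467 ≡ 3 mod 8 ⇒ (2/467) = -1]
  = -(467/105)    [QR: 105 ≡ 1 mod 4, sign kept]
  = -(47/105)    [467 ≡ 47 mod 105]
  = -(105/47)    [QR: 105 ≡ 1 mod 4, sign kept]
  = -(11/47)    [105 ≡ 11 mod 47]
  = (47/11)    [QR: both ≡ 3 mod 4, sign flips]
  = (3/11)    [47 ≡ 3 mod 11]
  = -(11/3)    [QR: both ≡ 3 mod 4, sign flips]
  = -(2/3)    [11 ≡ 2 mod 3]
  = (1/3)    [3 ≡ 3 mod 8 ⇒ (2/3) = -1]
  = 1    [(1/3) = 1]

1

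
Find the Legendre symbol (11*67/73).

-1

By multiplicativity, (11·67/73) = (11/73)·(67/73).
First factor (11/73):
73 ≡ 1 (mod 4), so quadratic reciprocity gives (11/73) = (73/11). Reduce: 73 ≡ 7 (mod 11). Now have (7/11).
Both 7 ≡ 3 and 11 ≡ 3 (mod 4), so reciprocity gives (7/11) = -(11/7). Reduce: 11 ≡ 4 (mod 7). Now have -(4/7).
Factor out 2: 4 = 2^2. Since 7 ≡ 7 (mod 8), (2/7) = +1, and (2/7)^2 = +1. Now have -(1/7).
(1/7) = 1. Collecting the sign factors: -1.
Second factor (67/73):
73 ≡ 1 (mod 4), so quadratic reciprocity gives (67/73) = (73/67). Reduce: 73 ≡ 6 (mod 67). Now have (6/67).
Factor out 2: 6 = 2·3. Since 67 ≡ 3 (mod 8), (2/67) = -1. Now have -(3/67).
Both 3 ≡ 3 and 67 ≡ 3 (mod 4), so reciprocity gives (3/67) = -(67/3). Reduce: 67 ≡ 1 (mod 3). Now have (1/3).
(1/3) = 1. Collecting the sign factors: 1.
Product: (-1)·(1) = -1.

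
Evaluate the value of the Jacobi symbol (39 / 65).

0

65 ≡ 1 (mod 4), so quadratic reciprocity gives (39 / 65) = (65 / 39). Reduce: 65 ≡ 26 (mod 39). Now have (26 / 39).
Factor out 2: 26 = 2·13. Since 39 ≡ 7 (mod 8), (2 / 39) = +1. Now have (13 / 39).
13 ≡ 1 (mod 4), so quadratic reciprocity gives (13 / 39) = (39 / 13). Reduce: 39 ≡ 0 (mod 13). Now have (0 / 13).
The numerator is now 0 with denominator 13 > 1: the symbol is 0.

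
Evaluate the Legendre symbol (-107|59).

(-107|59)
  = -(107|59)    [59 ≡ 3 mod 4 ⇒ (-1|59) = -1]
  = -(48|59)    [107 ≡ 48 mod 59]
  = -(3|59)    [59 ≡ 3 mod 8 ⇒ (2|59)^4 = +1]
  = (59|3)    [QR: both ≡ 3 mod 4, sign flips]
  = (2|3)    [59 ≡ 2 mod 3]
  = -(1|3)    [3 ≡ 3 mod 8 ⇒ (2|3) = -1]
  = -1    [(1|3) = 1]

-1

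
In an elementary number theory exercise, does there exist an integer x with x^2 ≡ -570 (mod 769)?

Pull out -1: (-570/769) = (-1/769)·(570/769). Since 769 ≡ 1 (mod 4), (-1/769) = +1. Now have (570/769).
Factor out 2: 570 = 2·285. Since 769 ≡ 1 (mod 8), (2/769) = +1. Now have (285/769).
285 ≡ 1 (mod 4), so quadratic reciprocity gives (285/769) = (769/285). Reduce: 769 ≡ 199 (mod 285). Now have (199/285).
285 ≡ 1 (mod 4), so quadratic reciprocity gives (199/285) = (285/199). Reduce: 285 ≡ 86 (mod 199). Now have (86/199).
Factor out 2: 86 = 2·43. Since 199 ≡ 7 (mod 8), (2/199) = +1. Now have (43/199).
Both 43 ≡ 3 and 199 ≡ 3 (mod 4), so reciprocity gives (43/199) = -(199/43). Reduce: 199 ≡ 27 (mod 43). Now have -(27/43).
Both 27 ≡ 3 and 43 ≡ 3 (mod 4), so reciprocity gives (27/43) = -(43/27). Reduce: 43 ≡ 16 (mod 27). Now have (16/27).
Factor out 2: 16 = 2^4. Since 27 ≡ 3 (mod 8), (2/27) = -1, and (2/27)^4 = +1. Now have (1/27).
(1/27) = 1. Collecting the sign factors: 1.
The Legendre symbol is 1, so x^2 ≡ -570 (mod 769) has solution.

yes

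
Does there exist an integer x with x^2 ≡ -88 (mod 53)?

no

(-88|53)
  = (18|53)    [-88 ≡ 18 mod 53]
  = -(9|53)    [53 ≡ 5 mod 8 ⇒ (2|53) = -1]
  = -(53|9)    [QR: 9 ≡ 1 mod 4, sign kept]
  = -(8|9)    [53 ≡ 8 mod 9]
  = -(1|9)    [9 ≡ 1 mod 8 ⇒ (2|9)^3 = +1]
  = -1    [(1|9) = 1]
(-88|53) = -1, and 53 is prime, so -88 is not a quadratic residue mod 53.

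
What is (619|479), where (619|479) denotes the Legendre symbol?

(619|479)
  = (140|479)    [619 ≡ 140 mod 479]
  = (35|479)    [479 ≡ 7 mod 8 ⇒ (2|479)^2 = +1]
  = -(479|35)    [QR: both ≡ 3 mod 4, sign flips]
  = -(24|35)    [479 ≡ 24 mod 35]
  = (3|35)    [35 ≡ 3 mod 8 ⇒ (2|35)^3 = -1]
  = -(35|3)    [QR: both ≡ 3 mod 4, sign flips]
  = -(2|3)    [35 ≡ 2 mod 3]
  = (1|3)    [3 ≡ 3 mod 8 ⇒ (2|3) = -1]
  = 1    [(1|3) = 1]

1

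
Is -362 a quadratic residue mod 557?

(-362/557)
  = (195/557)    [-362 ≡ 195 mod 557]
  = (557/195)    [QR: 557 ≡ 1 mod 4, sign kept]
  = (167/195)    [557 ≡ 167 mod 195]
  = -(195/167)    [QR: both ≡ 3 mod 4, sign flips]
  = -(28/167)    [195 ≡ 28 mod 167]
  = -(7/167)    [167 ≡ 7 mod 8 ⇒ (2/167)^2 = +1]
  = (167/7)    [QR: both ≡ 3 mod 4, sign flips]
  = (6/7)    [167 ≡ 6 mod 7]
  = (3/7)    [7 ≡ 7 mod 8 ⇒ (2/7) = +1]
  = -(7/3)    [QR: both ≡ 3 mod 4, sign flips]
  = -(1/3)    [7 ≡ 1 mod 3]
  = -1    [(1/3) = 1]
(-362/557) = -1, and 557 is prime, so -362 is not a quadratic residue mod 557.

no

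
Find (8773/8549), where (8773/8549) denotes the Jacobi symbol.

(8773/8549)
  = (224/8549)    [8773 ≡ 224 mod 8549]
  = -(7/8549)    [8549 ≡ 5 mod 8 ⇒ (2/8549)^5 = -1]
  = -(8549/7)    [QR: 8549 ≡ 1 mod 4, sign kept]
  = -(2/7)    [8549 ≡ 2 mod 7]
  = -(1/7)    [7 ≡ 7 mod 8 ⇒ (2/7) = +1]
  = -1    [(1/7) = 1]

-1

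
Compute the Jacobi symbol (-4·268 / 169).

1

By multiplicativity, (-4·268 / 169) = (-4 / 169)·(268 / 169).
First factor (-4 / 169):
Pull out -1: (-4 / 169) = (-1 / 169)·(4 / 169). Since 169 ≡ 1 (mod 4), (-1 / 169) = +1. Now have (4 / 169).
Factor out 2: 4 = 2^2. Since 169 ≡ 1 (mod 8), (2 / 169) = +1, and (2 / 169)^2 = +1. Now have (1 / 169).
(1 / 169) = 1. Collecting the sign factors: 1.
Second factor (268 / 169):
Reduce the numerator: 268 ≡ 99 (mod 169), so (268 / 169) = (99 / 169).
169 ≡ 1 (mod 4), so quadratic reciprocity gives (99 / 169) = (169 / 99). Reduce: 169 ≡ 70 (mod 99). Now have (70 / 99).
Factor out 2: 70 = 2·35. Since 99 ≡ 3 (mod 8), (2 / 99) = -1. Now have -(35 / 99).
Both 35 ≡ 3 and 99 ≡ 3 (mod 4), so reciprocity gives (35 / 99) = -(99 / 35). Reduce: 99 ≡ 29 (mod 35). Now have (29 / 35).
29 ≡ 1 (mod 4), so quadratic reciprocity gives (29 / 35) = (35 / 29). Reduce: 35 ≡ 6 (mod 29). Now have (6 / 29).
Factor out 2: 6 = 2·3. Since 29 ≡ 5 (mod 8), (2 / 29) = -1. Now have -(3 / 29).
29 ≡ 1 (mod 4), so quadratic reciprocity gives (3 / 29) = (29 / 3). Reduce: 29 ≡ 2 (mod 3). Now have -(2 / 3).
Factor out 2: 2 = 2. Since 3 ≡ 3 (mod 8), (2 / 3) = -1. Now have (1 / 3).
(1 / 3) = 1. Collecting the sign factors: 1.
Product: (1)·(1) = 1.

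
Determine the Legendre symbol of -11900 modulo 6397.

(-11900/6397)
  = (894/6397)    [-11900 ≡ 894 mod 6397]
  = -(447/6397)    [6397 ≡ 5 mod 8 ⇒ (2/6397) = -1]
  = -(6397/447)    [QR: 6397 ≡ 1 mod 4, sign kept]
  = -(139/447)    [6397 ≡ 139 mod 447]
  = (447/139)    [QR: both ≡ 3 mod 4, sign flips]
  = (30/139)    [447 ≡ 30 mod 139]
  = -(15/139)    [139 ≡ 3 mod 8 ⇒ (2/139) = -1]
  = (139/15)    [QR: both ≡ 3 mod 4, sign flips]
  = (4/15)    [139 ≡ 4 mod 15]
  = (1/15)    [15 ≡ 7 mod 8 ⇒ (2/15)^2 = +1]
  = 1    [(1/15) = 1]

1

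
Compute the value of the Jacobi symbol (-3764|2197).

-1

(-3764|2197)
  = (3764|2197)    [2197 ≡ 1 mod 4 ⇒ (-1|2197) = +1]
  = (1567|2197)    [3764 ≡ 1567 mod 2197]
  = (2197|1567)    [QR: 2197 ≡ 1 mod 4, sign kept]
  = (630|1567)    [2197 ≡ 630 mod 1567]
  = (315|1567)    [1567 ≡ 7 mod 8 ⇒ (2|1567) = +1]
  = -(1567|315)    [QR: both ≡ 3 mod 4, sign flips]
  = -(307|315)    [1567 ≡ 307 mod 315]
  = (315|307)    [QR: both ≡ 3 mod 4, sign flips]
  = (8|307)    [315 ≡ 8 mod 307]
  = -(1|307)    [307 ≡ 3 mod 8 ⇒ (2|307)^3 = -1]
  = -1    [(1|307) = 1]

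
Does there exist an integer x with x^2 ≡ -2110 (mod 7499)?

no

(-2110|7499)
  = (5389|7499)    [-2110 ≡ 5389 mod 7499]
  = (7499|5389)    [QR: 5389 ≡ 1 mod 4, sign kept]
  = (2110|5389)    [7499 ≡ 2110 mod 5389]
  = -(1055|5389)    [5389 ≡ 5 mod 8 ⇒ (2|5389) = -1]
  = -(5389|1055)    [QR: 5389 ≡ 1 mod 4, sign kept]
  = -(114|1055)    [5389 ≡ 114 mod 1055]
  = -(57|1055)    [1055 ≡ 7 mod 8 ⇒ (2|1055) = +1]
  = -(1055|57)    [QR: 57 ≡ 1 mod 4, sign kept]
  = -(29|57)    [1055 ≡ 29 mod 57]
  = -(57|29)    [QR: 29 ≡ 1 mod 4, sign kept]
  = -(28|29)    [57 ≡ 28 mod 29]
  = -(7|29)    [29 ≡ 5 mod 8 ⇒ (2|29)^2 = +1]
  = -(29|7)    [QR: 29 ≡ 1 mod 4, sign kept]
  = -(1|7)    [29 ≡ 1 mod 7]
  = -1    [(1|7) = 1]
The Legendre symbol is -1, so x^2 ≡ -2110 (mod 7499) has no solution.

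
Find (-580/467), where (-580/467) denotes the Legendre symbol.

-1

(-580/467)
  = (354/467)    [-580 ≡ 354 mod 467]
  = -(177/467)    [467 ≡ 3 mod 8 ⇒ (2/467) = -1]
  = -(467/177)    [QR: 177 ≡ 1 mod 4, sign kept]
  = -(113/177)    [467 ≡ 113 mod 177]
  = -(177/113)    [QR: 113 ≡ 1 mod 4, sign kept]
  = -(64/113)    [177 ≡ 64 mod 113]
  = -(1/113)    [113 ≡ 1 mod 8 ⇒ (2/113)^6 = +1]
  = -1    [(1/113) = 1]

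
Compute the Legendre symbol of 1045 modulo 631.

1

(1045/631)
  = (414/631)    [1045 ≡ 414 mod 631]
  = (207/631)    [631 ≡ 7 mod 8 ⇒ (2/631) = +1]
  = -(631/207)    [QR: both ≡ 3 mod 4, sign flips]
  = -(10/207)    [631 ≡ 10 mod 207]
  = -(5/207)    [207 ≡ 7 mod 8 ⇒ (2/207) = +1]
  = -(207/5)    [QR: 5 ≡ 1 mod 4, sign kept]
  = -(2/5)    [207 ≡ 2 mod 5]
  = (1/5)    [5 ≡ 5 mod 8 ⇒ (2/5) = -1]
  = 1    [(1/5) = 1]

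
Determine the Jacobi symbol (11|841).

(11|841)
  = (841|11)    [QR: 841 ≡ 1 mod 4, sign kept]
  = (5|11)    [841 ≡ 5 mod 11]
  = (11|5)    [QR: 5 ≡ 1 mod 4, sign kept]
  = (1|5)    [11 ≡ 1 mod 5]
  = 1    [(1|5) = 1]

1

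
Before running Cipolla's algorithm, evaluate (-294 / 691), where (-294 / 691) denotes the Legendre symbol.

(-294 / 691)
  = -(294 / 691)    [691 ≡ 3 mod 4 ⇒ (-1 / 691) = -1]
  = (147 / 691)    [691 ≡ 3 mod 8 ⇒ (2 / 691) = -1]
  = -(691 / 147)    [QR: both ≡ 3 mod 4, sign flips]
  = -(103 / 147)    [691 ≡ 103 mod 147]
  = (147 / 103)    [QR: both ≡ 3 mod 4, sign flips]
  = (44 / 103)    [147 ≡ 44 mod 103]
  = (11 / 103)    [103 ≡ 7 mod 8 ⇒ (2 / 103)^2 = +1]
  = -(103 / 11)    [QR: both ≡ 3 mod 4, sign flips]
  = -(4 / 11)    [103 ≡ 4 mod 11]
  = -(1 / 11)    [11 ≡ 3 mod 8 ⇒ (2 / 11)^2 = +1]
  = -1    [(1 / 11) = 1]

-1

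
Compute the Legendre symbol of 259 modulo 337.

(259|337)
  = (337|259)    [QR: 337 ≡ 1 mod 4, sign kept]
  = (78|259)    [337 ≡ 78 mod 259]
  = -(39|259)    [259 ≡ 3 mod 8 ⇒ (2|259) = -1]
  = (259|39)    [QR: both ≡ 3 mod 4, sign flips]
  = (25|39)    [259 ≡ 25 mod 39]
  = (39|25)    [QR: 25 ≡ 1 mod 4, sign kept]
  = (14|25)    [39 ≡ 14 mod 25]
  = (7|25)    [25 ≡ 1 mod 8 ⇒ (2|25) = +1]
  = (25|7)    [QR: 25 ≡ 1 mod 4, sign kept]
  = (4|7)    [25 ≡ 4 mod 7]
  = (1|7)    [7 ≡ 7 mod 8 ⇒ (2|7)^2 = +1]
  = 1    [(1|7) = 1]

1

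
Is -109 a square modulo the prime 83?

Pull out -1: (-109|83) = (-1|83)·(109|83). Since 83 ≡ 3 (mod 4), (-1|83) = -1. Now have -(109|83).
Reduce the numerator: 109 ≡ 26 (mod 83), so (109|83) = (26|83).
Factor out 2: 26 = 2·13. Since 83 ≡ 3 (mod 8), (2|83) = -1. Now have (13|83).
13 ≡ 1 (mod 4), so quadratic reciprocity gives (13|83) = (83|13). Reduce: 83 ≡ 5 (mod 13). Now have (5|13).
5 ≡ 1 (mod 4), so quadratic reciprocity gives (5|13) = (13|5). Reduce: 13 ≡ 3 (mod 5). Now have (3|5).
5 ≡ 1 (mod 4), so quadratic reciprocity gives (3|5) = (5|3). Reduce: 5 ≡ 2 (mod 3). Now have (2|3).
Factor out 2: 2 = 2. Since 3 ≡ 3 (mod 8), (2|3) = -1. Now have -(1|3).
(1|3) = 1. Collecting the sign factors: -1.
(-109|83) = -1, and 83 is prime, so -109 is not a quadratic residue mod 83.

no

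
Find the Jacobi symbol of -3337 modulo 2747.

Pull out -1: (-3337/2747) = (-1/2747)·(3337/2747). Since 2747 ≡ 3 (mod 4), (-1/2747) = -1. Now have -(3337/2747).
Reduce the numerator: 3337 ≡ 590 (mod 2747), so (3337/2747) = (590/2747).
Factor out 2: 590 = 2·295. Since 2747 ≡ 3 (mod 8), (2/2747) = -1. Now have (295/2747).
Both 295 ≡ 3 and 2747 ≡ 3 (mod 4), so reciprocity gives (295/2747) = -(2747/295). Reduce: 2747 ≡ 92 (mod 295). Now have -(92/295).
Factor out 2: 92 = 2^2·23. Since 295 ≡ 7 (mod 8), (2/295) = +1, and (2/295)^2 = +1. Now have -(23/295).
Both 23 ≡ 3 and 295 ≡ 3 (mod 4), so reciprocity gives (23/295) = -(295/23). Reduce: 295 ≡ 19 (mod 23). Now have (19/23).
Both 19 ≡ 3 and 23 ≡ 3 (mod 4), so reciprocity gives (19/23) = -(23/19). Reduce: 23 ≡ 4 (mod 19). Now have -(4/19).
Factor out 2: 4 = 2^2. Since 19 ≡ 3 (mod 8), (2/19) = -1, and (2/19)^2 = +1. Now have -(1/19).
(1/19) = 1. Collecting the sign factors: -1.

-1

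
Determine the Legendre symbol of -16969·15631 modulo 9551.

By multiplicativity, (-16969·15631|9551) = (-16969|9551)·(15631|9551).
First factor (-16969|9551):
(-16969|9551)
  = -(16969|9551)    [9551 ≡ 3 mod 4 ⇒ (-1|9551) = -1]
  = -(7418|9551)    [16969 ≡ 7418 mod 9551]
  = -(3709|9551)    [9551 ≡ 7 mod 8 ⇒ (2|9551) = +1]
  = -(9551|3709)    [QR: 3709 ≡ 1 mod 4, sign kept]
  = -(2133|3709)    [9551 ≡ 2133 mod 3709]
  = -(3709|2133)    [QR: 2133 ≡ 1 mod 4, sign kept]
  = -(1576|2133)    [3709 ≡ 1576 mod 2133]
  = (197|2133)    [2133 ≡ 5 mod 8 ⇒ (2|2133)^3 = -1]
  = (2133|197)    [QR: 197 ≡ 1 mod 4, sign kept]
  = (163|197)    [2133 ≡ 163 mod 197]
  = (197|163)    [QR: 197 ≡ 1 mod 4, sign kept]
  = (34|163)    [197 ≡ 34 mod 163]
  = -(17|163)    [163 ≡ 3 mod 8 ⇒ (2|163) = -1]
  = -(163|17)    [QR: 17 ≡ 1 mod 4, sign kept]
  = -(10|17)    [163 ≡ 10 mod 17]
  = -(5|17)    [17 ≡ 1 mod 8 ⇒ (2|17) = +1]
  = -(17|5)    [QR: 5 ≡ 1 mod 4, sign kept]
  = -(2|5)    [17 ≡ 2 mod 5]
  = (1|5)    [5 ≡ 5 mod 8 ⇒ (2|5) = -1]
  = 1    [(1|5) = 1]
Second factor (15631|9551):
(15631|9551)
  = (6080|9551)    [15631 ≡ 6080 mod 9551]
  = (95|9551)    [9551 ≡ 7 mod 8 ⇒ (2|9551)^6 = +1]
  = -(9551|95)    [QR: both ≡ 3 mod 4, sign flips]
  = -(51|95)    [9551 ≡ 51 mod 95]
  = (95|51)    [QR: both ≡ 3 mod 4, sign flips]
  = (44|51)    [95 ≡ 44 mod 51]
  = (11|51)    [51 ≡ 3 mod 8 ⇒ (2|51)^2 = +1]
  = -(51|11)    [QR: both ≡ 3 mod 4, sign flips]
  = -(7|11)    [51 ≡ 7 mod 11]
  = (11|7)    [QR: both ≡ 3 mod 4, sign flips]
  = (4|7)    [11 ≡ 4 mod 7]
  = (1|7)    [7 ≡ 7 mod 8 ⇒ (2|7)^2 = +1]
  = 1    [(1|7) = 1]
Product: (1)·(1) = 1.

1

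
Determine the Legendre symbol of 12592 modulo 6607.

-1

(12592/6607)
  = (5985/6607)    [12592 ≡ 5985 mod 6607]
  = (6607/5985)    [QR: 5985 ≡ 1 mod 4, sign kept]
  = (622/5985)    [6607 ≡ 622 mod 5985]
  = (311/5985)    [5985 ≡ 1 mod 8 ⇒ (2/5985) = +1]
  = (5985/311)    [QR: 5985 ≡ 1 mod 4, sign kept]
  = (76/311)    [5985 ≡ 76 mod 311]
  = (19/311)    [311 ≡ 7 mod 8 ⇒ (2/311)^2 = +1]
  = -(311/19)    [QR: both ≡ 3 mod 4, sign flips]
  = -(7/19)    [311 ≡ 7 mod 19]
  = (19/7)    [QR: both ≡ 3 mod 4, sign flips]
  = (5/7)    [19 ≡ 5 mod 7]
  = (7/5)    [QR: 5 ≡ 1 mod 4, sign kept]
  = (2/5)    [7 ≡ 2 mod 5]
  = -(1/5)    [5 ≡ 5 mod 8 ⇒ (2/5) = -1]
  = -1    [(1/5) = 1]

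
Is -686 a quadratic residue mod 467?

Reduce the numerator: -686 ≡ 248 (mod 467), so (-686|467) = (248|467).
Factor out 2: 248 = 2^3·31. Since 467 ≡ 3 (mod 8), (2|467) = -1, and (2|467)^3 = -1. Now have -(31|467).
Both 31 ≡ 3 and 467 ≡ 3 (mod 4), so reciprocity gives (31|467) = -(467|31). Reduce: 467 ≡ 2 (mod 31). Now have (2|31).
Factor out 2: 2 = 2. Since 31 ≡ 7 (mod 8), (2|31) = +1. Now have (1|31).
(1|31) = 1. Collecting the sign factors: 1.
(-686|467) = 1, and 467 is prime, so -686 is a quadratic residue mod 467.

yes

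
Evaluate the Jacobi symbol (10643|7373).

(10643|7373)
  = (3270|7373)    [10643 ≡ 3270 mod 7373]
  = -(1635|7373)    [7373 ≡ 5 mod 8 ⇒ (2|7373) = -1]
  = -(7373|1635)    [QR: 7373 ≡ 1 mod 4, sign kept]
  = -(833|1635)    [7373 ≡ 833 mod 1635]
  = -(1635|833)    [QR: 833 ≡ 1 mod 4, sign kept]
  = -(802|833)    [1635 ≡ 802 mod 833]
  = -(401|833)    [833 ≡ 1 mod 8 ⇒ (2|833) = +1]
  = -(833|401)    [QR: 401 ≡ 1 mod 4, sign kept]
  = -(31|401)    [833 ≡ 31 mod 401]
  = -(401|31)    [QR: 401 ≡ 1 mod 4, sign kept]
  = -(29|31)    [401 ≡ 29 mod 31]
  = -(31|29)    [QR: 29 ≡ 1 mod 4, sign kept]
  = -(2|29)    [31 ≡ 2 mod 29]
  = (1|29)    [29 ≡ 5 mod 8 ⇒ (2|29) = -1]
  = 1    [(1|29) = 1]

1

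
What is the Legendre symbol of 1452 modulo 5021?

Factor out 2: 1452 = 2^2·363. Since 5021 ≡ 5 (mod 8), (2/5021) = -1, and (2/5021)^2 = +1. Now have (363/5021).
5021 ≡ 1 (mod 4), so quadratic reciprocity gives (363/5021) = (5021/363). Reduce: 5021 ≡ 302 (mod 363). Now have (302/363).
Factor out 2: 302 = 2·151. Since 363 ≡ 3 (mod 8), (2/363) = -1. Now have -(151/363).
Both 151 ≡ 3 and 363 ≡ 3 (mod 4), so reciprocity gives (151/363) = -(363/151). Reduce: 363 ≡ 61 (mod 151). Now have (61/151).
61 ≡ 1 (mod 4), so quadratic reciprocity gives (61/151) = (151/61). Reduce: 151 ≡ 29 (mod 61). Now have (29/61).
29 ≡ 1 (mod 4), so quadratic reciprocity gives (29/61) = (61/29). Reduce: 61 ≡ 3 (mod 29). Now have (3/29).
29 ≡ 1 (mod 4), so quadratic reciprocity gives (3/29) = (29/3). Reduce: 29 ≡ 2 (mod 3). Now have (2/3).
Factor out 2: 2 = 2. Since 3 ≡ 3 (mod 8), (2/3) = -1. Now have -(1/3).
(1/3) = 1. Collecting the sign factors: -1.

-1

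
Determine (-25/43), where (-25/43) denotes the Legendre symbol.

-1

Reduce the numerator: -25 ≡ 18 (mod 43), so (-25/43) = (18/43).
Factor out 2: 18 = 2·9. Since 43 ≡ 3 (mod 8), (2/43) = -1. Now have -(9/43).
9 ≡ 1 (mod 4), so quadratic reciprocity gives (9/43) = (43/9). Reduce: 43 ≡ 7 (mod 9). Now have -(7/9).
9 ≡ 1 (mod 4), so quadratic reciprocity gives (7/9) = (9/7). Reduce: 9 ≡ 2 (mod 7). Now have -(2/7).
Factor out 2: 2 = 2. Since 7 ≡ 7 (mod 8), (2/7) = +1. Now have -(1/7).
(1/7) = 1. Collecting the sign factors: -1.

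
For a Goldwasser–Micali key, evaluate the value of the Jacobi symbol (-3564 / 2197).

(-3564 / 2197)
  = (3564 / 2197)    [2197 ≡ 1 mod 4 ⇒ (-1 / 2197) = +1]
  = (1367 / 2197)    [3564 ≡ 1367 mod 2197]
  = (2197 / 1367)    [QR: 2197 ≡ 1 mod 4, sign kept]
  = (830 / 1367)    [2197 ≡ 830 mod 1367]
  = (415 / 1367)    [1367 ≡ 7 mod 8 ⇒ (2 / 1367) = +1]
  = -(1367 / 415)    [QR: both ≡ 3 mod 4, sign flips]
  = -(122 / 415)    [1367 ≡ 122 mod 415]
  = -(61 / 415)    [415 ≡ 7 mod 8 ⇒ (2 / 415) = +1]
  = -(415 / 61)    [QR: 61 ≡ 1 mod 4, sign kept]
  = -(49 / 61)    [415 ≡ 49 mod 61]
  = -(61 / 49)    [QR: 49 ≡ 1 mod 4, sign kept]
  = -(12 / 49)    [61 ≡ 12 mod 49]
  = -(3 / 49)    [49 ≡ 1 mod 8 ⇒ (2 / 49)^2 = +1]
  = -(49 / 3)    [QR: 49 ≡ 1 mod 4, sign kept]
  = -(1 / 3)    [49 ≡ 1 mod 3]
  = -1    [(1 / 3) = 1]

-1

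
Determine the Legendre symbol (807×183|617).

-1

By multiplicativity, (807·183|617) = (807|617)·(183|617).
First factor (807|617):
(807|617)
  = (190|617)    [807 ≡ 190 mod 617]
  = (95|617)    [617 ≡ 1 mod 8 ⇒ (2|617) = +1]
  = (617|95)    [QR: 617 ≡ 1 mod 4, sign kept]
  = (47|95)    [617 ≡ 47 mod 95]
  = -(95|47)    [QR: both ≡ 3 mod 4, sign flips]
  = -(1|47)    [95 ≡ 1 mod 47]
  = -1    [(1|47) = 1]
Second factor (183|617):
(183|617)
  = (617|183)    [QR: 617 ≡ 1 mod 4, sign kept]
  = (68|183)    [617 ≡ 68 mod 183]
  = (17|183)    [183 ≡ 7 mod 8 ⇒ (2|183)^2 = +1]
  = (183|17)    [QR: 17 ≡ 1 mod 4, sign kept]
  = (13|17)    [183 ≡ 13 mod 17]
  = (17|13)    [QR: 13 ≡ 1 mod 4, sign kept]
  = (4|13)    [17 ≡ 4 mod 13]
  = (1|13)    [13 ≡ 5 mod 8 ⇒ (2|13)^2 = +1]
  = 1    [(1|13) = 1]
Product: (-1)·(1) = -1.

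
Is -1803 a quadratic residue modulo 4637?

(-1803/4637)
  = (1803/4637)    [4637 ≡ 1 mod 4 ⇒ (-1/4637) = +1]
  = (4637/1803)    [QR: 4637 ≡ 1 mod 4, sign kept]
  = (1031/1803)    [4637 ≡ 1031 mod 1803]
  = -(1803/1031)    [QR: both ≡ 3 mod 4, sign flips]
  = -(772/1031)    [1803 ≡ 772 mod 1031]
  = -(193/1031)    [1031 ≡ 7 mod 8 ⇒ (2/1031)^2 = +1]
  = -(1031/193)    [QR: 193 ≡ 1 mod 4, sign kept]
  = -(66/193)    [1031 ≡ 66 mod 193]
  = -(33/193)    [193 ≡ 1 mod 8 ⇒ (2/193) = +1]
  = -(193/33)    [QR: 33 ≡ 1 mod 4, sign kept]
  = -(28/33)    [193 ≡ 28 mod 33]
  = -(7/33)    [33 ≡ 1 mod 8 ⇒ (2/33)^2 = +1]
  = -(33/7)    [QR: 33 ≡ 1 mod 4, sign kept]
  = -(5/7)    [33 ≡ 5 mod 7]
  = -(7/5)    [QR: 5 ≡ 1 mod 4, sign kept]
  = -(2/5)    [7 ≡ 2 mod 5]
  = (1/5)    [5 ≡ 5 mod 8 ⇒ (2/5) = -1]
  = 1    [(1/5) = 1]
(-1803/4637) = 1, and 4637 is prime, so -1803 is a quadratic residue mod 4637.

yes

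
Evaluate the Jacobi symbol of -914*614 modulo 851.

-1

By multiplicativity, (-914·614/851) = (-914/851)·(614/851).
First factor (-914/851):
(-914/851)
  = (788/851)    [-914 ≡ 788 mod 851]
  = (197/851)    [851 ≡ 3 mod 8 ⇒ (2/851)^2 = +1]
  = (851/197)    [QR: 197 ≡ 1 mod 4, sign kept]
  = (63/197)    [851 ≡ 63 mod 197]
  = (197/63)    [QR: 197 ≡ 1 mod 4, sign kept]
  = (8/63)    [197 ≡ 8 mod 63]
  = (1/63)    [63 ≡ 7 mod 8 ⇒ (2/63)^3 = +1]
  = 1    [(1/63) = 1]
Second factor (614/851):
(614/851)
  = -(307/851)    [851 ≡ 3 mod 8 ⇒ (2/851) = -1]
  = (851/307)    [QR: both ≡ 3 mod 4, sign flips]
  = (237/307)    [851 ≡ 237 mod 307]
  = (307/237)    [QR: 237 ≡ 1 mod 4, sign kept]
  = (70/237)    [307 ≡ 70 mod 237]
  = -(35/237)    [237 ≡ 5 mod 8 ⇒ (2/237) = -1]
  = -(237/35)    [QR: 237 ≡ 1 mod 4, sign kept]
  = -(27/35)    [237 ≡ 27 mod 35]
  = (35/27)    [QR: both ≡ 3 mod 4, sign flips]
  = (8/27)    [35 ≡ 8 mod 27]
  = -(1/27)    [27 ≡ 3 mod 8 ⇒ (2/27)^3 = -1]
  = -1    [(1/27) = 1]
Product: (1)·(-1) = -1.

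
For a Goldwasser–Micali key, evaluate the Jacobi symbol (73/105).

(73/105)
  = (105/73)    [QR: 73 ≡ 1 mod 4, sign kept]
  = (32/73)    [105 ≡ 32 mod 73]
  = (1/73)    [73 ≡ 1 mod 8 ⇒ (2/73)^5 = +1]
  = 1    [(1/73) = 1]

1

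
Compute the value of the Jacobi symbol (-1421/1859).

1

(-1421/1859)
  = (438/1859)    [-1421 ≡ 438 mod 1859]
  = -(219/1859)    [1859 ≡ 3 mod 8 ⇒ (2/1859) = -1]
  = (1859/219)    [QR: both ≡ 3 mod 4, sign flips]
  = (107/219)    [1859 ≡ 107 mod 219]
  = -(219/107)    [QR: both ≡ 3 mod 4, sign flips]
  = -(5/107)    [219 ≡ 5 mod 107]
  = -(107/5)    [QR: 5 ≡ 1 mod 4, sign kept]
  = -(2/5)    [107 ≡ 2 mod 5]
  = (1/5)    [5 ≡ 5 mod 8 ⇒ (2/5) = -1]
  = 1    [(1/5) = 1]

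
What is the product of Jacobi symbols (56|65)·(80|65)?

By multiplicativity, (56·80|65) = (56|65)·(80|65).
First factor (56|65):
Factor out 2: 56 = 2^3·7. Since 65 ≡ 1 (mod 8), (2|65) = +1, and (2|65)^3 = +1. Now have (7|65).
65 ≡ 1 (mod 4), so quadratic reciprocity gives (7|65) = (65|7). Reduce: 65 ≡ 2 (mod 7). Now have (2|7).
Factor out 2: 2 = 2. Since 7 ≡ 7 (mod 8), (2|7) = +1. Now have (1|7).
(1|7) = 1. Collecting the sign factors: 1.
Second factor (80|65):
Reduce the numerator: 80 ≡ 15 (mod 65), so (80|65) = (15|65).
65 ≡ 1 (mod 4), so quadratic reciprocity gives (15|65) = (65|15). Reduce: 65 ≡ 5 (mod 15). Now have (5|15).
5 ≡ 1 (mod 4), so quadratic reciprocity gives (5|15) = (15|5). Reduce: 15 ≡ 0 (mod 5). Now have (0|5).
The numerator is now 0 with denominator 5 > 1: the symbol is 0.
Product: (1)·(0) = 0.

0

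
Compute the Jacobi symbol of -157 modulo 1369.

1

(-157/1369)
  = (1212/1369)    [-157 ≡ 1212 mod 1369]
  = (303/1369)    [1369 ≡ 1 mod 8 ⇒ (2/1369)^2 = +1]
  = (1369/303)    [QR: 1369 ≡ 1 mod 4, sign kept]
  = (157/303)    [1369 ≡ 157 mod 303]
  = (303/157)    [QR: 157 ≡ 1 mod 4, sign kept]
  = (146/157)    [303 ≡ 146 mod 157]
  = -(73/157)    [157 ≡ 5 mod 8 ⇒ (2/157) = -1]
  = -(157/73)    [QR: 73 ≡ 1 mod 4, sign kept]
  = -(11/73)    [157 ≡ 11 mod 73]
  = -(73/11)    [QR: 73 ≡ 1 mod 4, sign kept]
  = -(7/11)    [73 ≡ 7 mod 11]
  = (11/7)    [QR: both ≡ 3 mod 4, sign flips]
  = (4/7)    [11 ≡ 4 mod 7]
  = (1/7)    [7 ≡ 7 mod 8 ⇒ (2/7)^2 = +1]
  = 1    [(1/7) = 1]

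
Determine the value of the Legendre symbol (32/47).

1

Factor out 2: 32 = 2^5. Since 47 ≡ 7 (mod 8), (2/47) = +1, and (2/47)^5 = +1. Now have (1/47).
(1/47) = 1. Collecting the sign factors: 1.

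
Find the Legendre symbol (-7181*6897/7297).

By multiplicativity, (-7181·6897/7297) = (-7181/7297)·(6897/7297).
First factor (-7181/7297):
Pull out -1: (-7181/7297) = (-1/7297)·(7181/7297). Since 7297 ≡ 1 (mod 4), (-1/7297) = +1. Now have (7181/7297).
7181 ≡ 1 (mod 4), so quadratic reciprocity gives (7181/7297) = (7297/7181). Reduce: 7297 ≡ 116 (mod 7181). Now have (116/7181).
Factor out 2: 116 = 2^2·29. Since 7181 ≡ 5 (mod 8), (2/7181) = -1, and (2/7181)^2 = +1. Now have (29/7181).
29 ≡ 1 (mod 4), so quadratic reciprocity gives (29/7181) = (7181/29). Reduce: 7181 ≡ 18 (mod 29). Now have (18/29).
Factor out 2: 18 = 2·9. Since 29 ≡ 5 (mod 8), (2/29) = -1. Now have -(9/29).
9 ≡ 1 (mod 4), so quadratic reciprocity gives (9/29) = (29/9). Reduce: 29 ≡ 2 (mod 9). Now have -(2/9).
Factor out 2: 2 = 2. Since 9 ≡ 1 (mod 8), (2/9) = +1. Now have -(1/9).
(1/9) = 1. Collecting the sign factors: -1.
Second factor (6897/7297):
6897 ≡ 1 (mod 4), so quadratic reciprocity gives (6897/7297) = (7297/6897). Reduce: 7297 ≡ 400 (mod 6897). Now have (400/6897).
Factor out 2: 400 = 2^4·25. Since 6897 ≡ 1 (mod 8), (2/6897) = +1, and (2/6897)^4 = +1. Now have (25/6897).
25 ≡ 1 (mod 4), so quadratic reciprocity gives (25/6897) = (6897/25). Reduce: 6897 ≡ 22 (mod 25). Now have (22/25).
Factor out 2: 22 = 2·11. Since 25 ≡ 1 (mod 8), (2/25) = +1. Now have (11/25).
25 ≡ 1 (mod 4), so quadratic reciprocity gives (11/25) = (25/11). Reduce: 25 ≡ 3 (mod 11). Now have (3/11).
Both 3 ≡ 3 and 11 ≡ 3 (mod 4), so reciprocity gives (3/11) = -(11/3). Reduce: 11 ≡ 2 (mod 3). Now have -(2/3).
Factor out 2: 2 = 2. Since 3 ≡ 3 (mod 8), (2/3) = -1. Now have (1/3).
(1/3) = 1. Collecting the sign factors: 1.
Product: (-1)·(1) = -1.

-1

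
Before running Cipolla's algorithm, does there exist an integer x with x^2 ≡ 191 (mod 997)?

no

997 ≡ 1 (mod 4), so quadratic reciprocity gives (191|997) = (997|191). Reduce: 997 ≡ 42 (mod 191). Now have (42|191).
Factor out 2: 42 = 2·21. Since 191 ≡ 7 (mod 8), (2|191) = +1. Now have (21|191).
21 ≡ 1 (mod 4), so quadratic reciprocity gives (21|191) = (191|21). Reduce: 191 ≡ 2 (mod 21). Now have (2|21).
Factor out 2: 2 = 2. Since 21 ≡ 5 (mod 8), (2|21) = -1. Now have -(1|21).
(1|21) = 1. Collecting the sign factors: -1.
(191|997) = -1, and 997 is prime, so 191 is not a quadratic residue mod 997.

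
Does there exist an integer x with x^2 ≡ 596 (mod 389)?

(596|389)
  = (207|389)    [596 ≡ 207 mod 389]
  = (389|207)    [QR: 389 ≡ 1 mod 4, sign kept]
  = (182|207)    [389 ≡ 182 mod 207]
  = (91|207)    [207 ≡ 7 mod 8 ⇒ (2|207) = +1]
  = -(207|91)    [QR: both ≡ 3 mod 4, sign flips]
  = -(25|91)    [207 ≡ 25 mod 91]
  = -(91|25)    [QR: 25 ≡ 1 mod 4, sign kept]
  = -(16|25)    [91 ≡ 16 mod 25]
  = -(1|25)    [25 ≡ 1 mod 8 ⇒ (2|25)^4 = +1]
  = -1    [(1|25) = 1]
The Legendre symbol is -1, so x^2 ≡ 596 (mod 389) has no solution.

no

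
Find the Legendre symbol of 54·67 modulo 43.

By multiplicativity, (54·67/43) = (54/43)·(67/43).
First factor (54/43):
(54/43)
  = (11/43)    [54 ≡ 11 mod 43]
  = -(43/11)    [QR: both ≡ 3 mod 4, sign flips]
  = -(10/11)    [43 ≡ 10 mod 11]
  = (5/11)    [11 ≡ 3 mod 8 ⇒ (2/11) = -1]
  = (11/5)    [QR: 5 ≡ 1 mod 4, sign kept]
  = (1/5)    [11 ≡ 1 mod 5]
  = 1    [(1/5) = 1]
Second factor (67/43):
(67/43)
  = (24/43)    [67 ≡ 24 mod 43]
  = -(3/43)    [43 ≡ 3 mod 8 ⇒ (2/43)^3 = -1]
  = (43/3)    [QR: both ≡ 3 mod 4, sign flips]
  = (1/3)    [43 ≡ 1 mod 3]
  = 1    [(1/3) = 1]
Product: (1)·(1) = 1.

1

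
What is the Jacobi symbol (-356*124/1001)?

1

By multiplicativity, (-356·124/1001) = (-356/1001)·(124/1001).
First factor (-356/1001):
Pull out -1: (-356/1001) = (-1/1001)·(356/1001). Since 1001 ≡ 1 (mod 4), (-1/1001) = +1. Now have (356/1001).
Factor out 2: 356 = 2^2·89. Since 1001 ≡ 1 (mod 8), (2/1001) = +1, and (2/1001)^2 = +1. Now have (89/1001).
89 ≡ 1 (mod 4), so quadratic reciprocity gives (89/1001) = (1001/89). Reduce: 1001 ≡ 22 (mod 89). Now have (22/89).
Factor out 2: 22 = 2·11. Since 89 ≡ 1 (mod 8), (2/89) = +1. Now have (11/89).
89 ≡ 1 (mod 4), so quadratic reciprocity gives (11/89) = (89/11). Reduce: 89 ≡ 1 (mod 11). Now have (1/11).
(1/11) = 1. Collecting the sign factors: 1.
Second factor (124/1001):
Factor out 2: 124 = 2^2·31. Since 1001 ≡ 1 (mod 8), (2/1001) = +1, and (2/1001)^2 = +1. Now have (31/1001).
1001 ≡ 1 (mod 4), so quadratic reciprocity gives (31/1001) = (1001/31). Reduce: 1001 ≡ 9 (mod 31). Now have (9/31).
9 ≡ 1 (mod 4), so quadratic reciprocity gives (9/31) = (31/9). Reduce: 31 ≡ 4 (mod 9). Now have (4/9).
Factor out 2: 4 = 2^2. Since 9 ≡ 1 (mod 8), (2/9) = +1, and (2/9)^2 = +1. Now have (1/9).
(1/9) = 1. Collecting the sign factors: 1.
Product: (1)·(1) = 1.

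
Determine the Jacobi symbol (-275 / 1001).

Reduce the numerator: -275 ≡ 726 (mod 1001), so (-275 / 1001) = (726 / 1001).
Factor out 2: 726 = 2·363. Since 1001 ≡ 1 (mod 8), (2 / 1001) = +1. Now have (363 / 1001).
1001 ≡ 1 (mod 4), so quadratic reciprocity gives (363 / 1001) = (1001 / 363). Reduce: 1001 ≡ 275 (mod 363). Now have (275 / 363).
Both 275 ≡ 3 and 363 ≡ 3 (mod 4), so reciprocity gives (275 / 363) = -(363 / 275). Reduce: 363 ≡ 88 (mod 275). Now have -(88 / 275).
Factor out 2: 88 = 2^3·11. Since 275 ≡ 3 (mod 8), (2 / 275) = -1, and (2 / 275)^3 = -1. Now have (11 / 275).
Both 11 ≡ 3 and 275 ≡ 3 (mod 4), so reciprocity gives (11 / 275) = -(275 / 11). Reduce: 275 ≡ 0 (mod 11). Now have -(0 / 11).
The numerator is now 0 with denominator 11 > 1: the symbol is 0.

0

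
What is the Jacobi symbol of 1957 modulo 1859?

-1

Reduce the numerator: 1957 ≡ 98 (mod 1859), so (1957/1859) = (98/1859).
Factor out 2: 98 = 2·49. Since 1859 ≡ 3 (mod 8), (2/1859) = -1. Now have -(49/1859).
49 ≡ 1 (mod 4), so quadratic reciprocity gives (49/1859) = (1859/49). Reduce: 1859 ≡ 46 (mod 49). Now have -(46/49).
Factor out 2: 46 = 2·23. Since 49 ≡ 1 (mod 8), (2/49) = +1. Now have -(23/49).
49 ≡ 1 (mod 4), so quadratic reciprocity gives (23/49) = (49/23). Reduce: 49 ≡ 3 (mod 23). Now have -(3/23).
Both 3 ≡ 3 and 23 ≡ 3 (mod 4), so reciprocity gives (3/23) = -(23/3). Reduce: 23 ≡ 2 (mod 3). Now have (2/3).
Factor out 2: 2 = 2. Since 3 ≡ 3 (mod 8), (2/3) = -1. Now have -(1/3).
(1/3) = 1. Collecting the sign factors: -1.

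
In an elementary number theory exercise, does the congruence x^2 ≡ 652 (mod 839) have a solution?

no

Factor out 2: 652 = 2^2·163. Since 839 ≡ 7 (mod 8), (2|839) = +1, and (2|839)^2 = +1. Now have (163|839).
Both 163 ≡ 3 and 839 ≡ 3 (mod 4), so reciprocity gives (163|839) = -(839|163). Reduce: 839 ≡ 24 (mod 163). Now have -(24|163).
Factor out 2: 24 = 2^3·3. Since 163 ≡ 3 (mod 8), (2|163) = -1, and (2|163)^3 = -1. Now have (3|163).
Both 3 ≡ 3 and 163 ≡ 3 (mod 4), so reciprocity gives (3|163) = -(163|3). Reduce: 163 ≡ 1 (mod 3). Now have -(1|3).
(1|3) = 1. Collecting the sign factors: -1.
The Legendre symbol is -1, so x^2 ≡ 652 (mod 839) has no solution.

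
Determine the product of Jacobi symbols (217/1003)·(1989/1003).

0

By multiplicativity, (217·1989/1003) = (217/1003)·(1989/1003).
First factor (217/1003):
217 ≡ 1 (mod 4), so quadratic reciprocity gives (217/1003) = (1003/217). Reduce: 1003 ≡ 135 (mod 217). Now have (135/217).
217 ≡ 1 (mod 4), so quadratic reciprocity gives (135/217) = (217/135). Reduce: 217 ≡ 82 (mod 135). Now have (82/135).
Factor out 2: 82 = 2·41. Since 135 ≡ 7 (mod 8), (2/135) = +1. Now have (41/135).
41 ≡ 1 (mod 4), so quadratic reciprocity gives (41/135) = (135/41). Reduce: 135 ≡ 12 (mod 41). Now have (12/41).
Factor out 2: 12 = 2^2·3. Since 41 ≡ 1 (mod 8), (2/41) = +1, and (2/41)^2 = +1. Now have (3/41).
41 ≡ 1 (mod 4), so quadratic reciprocity gives (3/41) = (41/3). Reduce: 41 ≡ 2 (mod 3). Now have (2/3).
Factor out 2: 2 = 2. Since 3 ≡ 3 (mod 8), (2/3) = -1. Now have -(1/3).
(1/3) = 1. Collecting the sign factors: -1.
Second factor (1989/1003):
Reduce the numerator: 1989 ≡ 986 (mod 1003), so (1989/1003) = (986/1003).
Factor out 2: 986 = 2·493. Since 1003 ≡ 3 (mod 8), (2/1003) = -1. Now have -(493/1003).
493 ≡ 1 (mod 4), so quadratic reciprocity gives (493/1003) = (1003/493). Reduce: 1003 ≡ 17 (mod 493). Now have -(17/493).
17 ≡ 1 (mod 4), so quadratic reciprocity gives (17/493) = (493/17). Reduce: 493 ≡ 0 (mod 17). Now have -(0/17).
The numerator is now 0 with denominator 17 > 1: the symbol is 0.
Product: (-1)·(0) = 0.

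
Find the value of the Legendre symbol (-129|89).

1

(-129|89)
  = (49|89)    [-129 ≡ 49 mod 89]
  = (89|49)    [QR: 49 ≡ 1 mod 4, sign kept]
  = (40|49)    [89 ≡ 40 mod 49]
  = (5|49)    [49 ≡ 1 mod 8 ⇒ (2|49)^3 = +1]
  = (49|5)    [QR: 5 ≡ 1 mod 4, sign kept]
  = (4|5)    [49 ≡ 4 mod 5]
  = (1|5)    [5 ≡ 5 mod 8 ⇒ (2|5)^2 = +1]
  = 1    [(1|5) = 1]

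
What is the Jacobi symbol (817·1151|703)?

0

By multiplicativity, (817·1151|703) = (817|703)·(1151|703).
First factor (817|703):
(817|703)
  = (114|703)    [817 ≡ 114 mod 703]
  = (57|703)    [703 ≡ 7 mod 8 ⇒ (2|703) = +1]
  = (703|57)    [QR: 57 ≡ 1 mod 4, sign kept]
  = (19|57)    [703 ≡ 19 mod 57]
  = (57|19)    [QR: 57 ≡ 1 mod 4, sign kept]
  = (0|19)    [57 ≡ 0 mod 19]
  = 0    [numerator 0, gcd > 1]
Second factor (1151|703):
(1151|703)
  = (448|703)    [1151 ≡ 448 mod 703]
  = (7|703)    [703 ≡ 7 mod 8 ⇒ (2|703)^6 = +1]
  = -(703|7)    [QR: both ≡ 3 mod 4, sign flips]
  = -(3|7)    [703 ≡ 3 mod 7]
  = (7|3)    [QR: both ≡ 3 mod 4, sign flips]
  = (1|3)    [7 ≡ 1 mod 3]
  = 1    [(1|3) = 1]
Product: (0)·(1) = 0.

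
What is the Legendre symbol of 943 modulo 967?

(943/967)
  = -(967/943)    [QR: both ≡ 3 mod 4, sign flips]
  = -(24/943)    [967 ≡ 24 mod 943]
  = -(3/943)    [943 ≡ 7 mod 8 ⇒ (2/943)^3 = +1]
  = (943/3)    [QR: both ≡ 3 mod 4, sign flips]
  = (1/3)    [943 ≡ 1 mod 3]
  = 1    [(1/3) = 1]

1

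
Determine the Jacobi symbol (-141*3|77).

-1

By multiplicativity, (-141·3|77) = (-141|77)·(3|77).
First factor (-141|77):
Reduce the numerator: -141 ≡ 13 (mod 77), so (-141|77) = (13|77).
13 ≡ 1 (mod 4), so quadratic reciprocity gives (13|77) = (77|13). Reduce: 77 ≡ 12 (mod 13). Now have (12|13).
Factor out 2: 12 = 2^2·3. Since 13 ≡ 5 (mod 8), (2|13) = -1, and (2|13)^2 = +1. Now have (3|13).
13 ≡ 1 (mod 4), so quadratic reciprocity gives (3|13) = (13|3). Reduce: 13 ≡ 1 (mod 3). Now have (1|3).
(1|3) = 1. Collecting the sign factors: 1.
Second factor (3|77):
77 ≡ 1 (mod 4), so quadratic reciprocity gives (3|77) = (77|3). Reduce: 77 ≡ 2 (mod 3). Now have (2|3).
Factor out 2: 2 = 2. Since 3 ≡ 3 (mod 8), (2|3) = -1. Now have -(1|3).
(1|3) = 1. Collecting the sign factors: -1.
Product: (1)·(-1) = -1.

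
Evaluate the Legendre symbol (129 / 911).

(129 / 911)
  = (911 / 129)    [QR: 129 ≡ 1 mod 4, sign kept]
  = (8 / 129)    [911 ≡ 8 mod 129]
  = (1 / 129)    [129 ≡ 1 mod 8 ⇒ (2 / 129)^3 = +1]
  = 1    [(1 / 129) = 1]

1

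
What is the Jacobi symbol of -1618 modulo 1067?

(-1618 / 1067)
  = (516 / 1067)    [-1618 ≡ 516 mod 1067]
  = (129 / 1067)    [1067 ≡ 3 mod 8 ⇒ (2 / 1067)^2 = +1]
  = (1067 / 129)    [QR: 129 ≡ 1 mod 4, sign kept]
  = (35 / 129)    [1067 ≡ 35 mod 129]
  = (129 / 35)    [QR: 129 ≡ 1 mod 4, sign kept]
  = (24 / 35)    [129 ≡ 24 mod 35]
  = -(3 / 35)    [35 ≡ 3 mod 8 ⇒ (2 / 35)^3 = -1]
  = (35 / 3)    [QR: both ≡ 3 mod 4, sign flips]
  = (2 / 3)    [35 ≡ 2 mod 3]
  = -(1 / 3)    [3 ≡ 3 mod 8 ⇒ (2 / 3) = -1]
  = -1    [(1 / 3) = 1]

-1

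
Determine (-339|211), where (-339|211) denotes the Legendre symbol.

1

Pull out -1: (-339|211) = (-1|211)·(339|211). Since 211 ≡ 3 (mod 4), (-1|211) = -1. Now have -(339|211).
Reduce the numerator: 339 ≡ 128 (mod 211), so (339|211) = (128|211).
Factor out 2: 128 = 2^7. Since 211 ≡ 3 (mod 8), (2|211) = -1, and (2|211)^7 = -1. Now have (1|211).
(1|211) = 1. Collecting the sign factors: 1.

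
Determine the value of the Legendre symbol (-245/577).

-1

Reduce the numerator: -245 ≡ 332 (mod 577), so (-245/577) = (332/577).
Factor out 2: 332 = 2^2·83. Since 577 ≡ 1 (mod 8), (2/577) = +1, and (2/577)^2 = +1. Now have (83/577).
577 ≡ 1 (mod 4), so quadratic reciprocity gives (83/577) = (577/83). Reduce: 577 ≡ 79 (mod 83). Now have (79/83).
Both 79 ≡ 3 and 83 ≡ 3 (mod 4), so reciprocity gives (79/83) = -(83/79). Reduce: 83 ≡ 4 (mod 79). Now have -(4/79).
Factor out 2: 4 = 2^2. Since 79 ≡ 7 (mod 8), (2/79) = +1, and (2/79)^2 = +1. Now have -(1/79).
(1/79) = 1. Collecting the sign factors: -1.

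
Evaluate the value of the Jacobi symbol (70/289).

1

(70/289)
  = (35/289)    [289 ≡ 1 mod 8 ⇒ (2/289) = +1]
  = (289/35)    [QR: 289 ≡ 1 mod 4, sign kept]
  = (9/35)    [289 ≡ 9 mod 35]
  = (35/9)    [QR: 9 ≡ 1 mod 4, sign kept]
  = (8/9)    [35 ≡ 8 mod 9]
  = (1/9)    [9 ≡ 1 mod 8 ⇒ (2/9)^3 = +1]
  = 1    [(1/9) = 1]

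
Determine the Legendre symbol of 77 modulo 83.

77 ≡ 1 (mod 4), so quadratic reciprocity gives (77/83) = (83/77). Reduce: 83 ≡ 6 (mod 77). Now have (6/77).
Factor out 2: 6 = 2·3. Since 77 ≡ 5 (mod 8), (2/77) = -1. Now have -(3/77).
77 ≡ 1 (mod 4), so quadratic reciprocity gives (3/77) = (77/3). Reduce: 77 ≡ 2 (mod 3). Now have -(2/3).
Factor out 2: 2 = 2. Since 3 ≡ 3 (mod 8), (2/3) = -1. Now have (1/3).
(1/3) = 1. Collecting the sign factors: 1.

1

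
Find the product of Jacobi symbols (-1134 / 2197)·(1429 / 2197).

1

By multiplicativity, (-1134·1429 / 2197) = (-1134 / 2197)·(1429 / 2197).
First factor (-1134 / 2197):
(-1134 / 2197)
  = (1134 / 2197)    [2197 ≡ 1 mod 4 ⇒ (-1 / 2197) = +1]
  = -(567 / 2197)    [2197 ≡ 5 mod 8 ⇒ (2 / 2197) = -1]
  = -(2197 / 567)    [QR: 2197 ≡ 1 mod 4, sign kept]
  = -(496 / 567)    [2197 ≡ 496 mod 567]
  = -(31 / 567)    [567 ≡ 7 mod 8 ⇒ (2 / 567)^4 = +1]
  = (567 / 31)    [QR: both ≡ 3 mod 4, sign flips]
  = (9 / 31)    [567 ≡ 9 mod 31]
  = (31 / 9)    [QR: 9 ≡ 1 mod 4, sign kept]
  = (4 / 9)    [31 ≡ 4 mod 9]
  = (1 / 9)    [9 ≡ 1 mod 8 ⇒ (2 / 9)^2 = +1]
  = 1    [(1 / 9) = 1]
Second factor (1429 / 2197):
(1429 / 2197)
  = (2197 / 1429)    [QR: 1429 ≡ 1 mod 4, sign kept]
  = (768 / 1429)    [2197 ≡ 768 mod 1429]
  = (3 / 1429)    [1429 ≡ 5 mod 8 ⇒ (2 / 1429)^8 = +1]
  = (1429 / 3)    [QR: 1429 ≡ 1 mod 4, sign kept]
  = (1 / 3)    [1429 ≡ 1 mod 3]
  = 1    [(1 / 3) = 1]
Product: (1)·(1) = 1.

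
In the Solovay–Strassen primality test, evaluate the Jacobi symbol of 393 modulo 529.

1

(393/529)
  = (529/393)    [QR: 393 ≡ 1 mod 4, sign kept]
  = (136/393)    [529 ≡ 136 mod 393]
  = (17/393)    [393 ≡ 1 mod 8 ⇒ (2/393)^3 = +1]
  = (393/17)    [QR: 17 ≡ 1 mod 4, sign kept]
  = (2/17)    [393 ≡ 2 mod 17]
  = (1/17)    [17 ≡ 1 mod 8 ⇒ (2/17) = +1]
  = 1    [(1/17) = 1]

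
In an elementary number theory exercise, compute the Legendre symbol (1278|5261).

1

Factor out 2: 1278 = 2·639. Since 5261 ≡ 5 (mod 8), (2|5261) = -1. Now have -(639|5261).
5261 ≡ 1 (mod 4), so quadratic reciprocity gives (639|5261) = (5261|639). Reduce: 5261 ≡ 149 (mod 639). Now have -(149|639).
149 ≡ 1 (mod 4), so quadratic reciprocity gives (149|639) = (639|149). Reduce: 639 ≡ 43 (mod 149). Now have -(43|149).
149 ≡ 1 (mod 4), so quadratic reciprocity gives (43|149) = (149|43). Reduce: 149 ≡ 20 (mod 43). Now have -(20|43).
Factor out 2: 20 = 2^2·5. Since 43 ≡ 3 (mod 8), (2|43) = -1, and (2|43)^2 = +1. Now have -(5|43).
5 ≡ 1 (mod 4), so quadratic reciprocity gives (5|43) = (43|5). Reduce: 43 ≡ 3 (mod 5). Now have -(3|5).
5 ≡ 1 (mod 4), so quadratic reciprocity gives (3|5) = (5|3). Reduce: 5 ≡ 2 (mod 3). Now have -(2|3).
Factor out 2: 2 = 2. Since 3 ≡ 3 (mod 8), (2|3) = -1. Now have (1|3).
(1|3) = 1. Collecting the sign factors: 1.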